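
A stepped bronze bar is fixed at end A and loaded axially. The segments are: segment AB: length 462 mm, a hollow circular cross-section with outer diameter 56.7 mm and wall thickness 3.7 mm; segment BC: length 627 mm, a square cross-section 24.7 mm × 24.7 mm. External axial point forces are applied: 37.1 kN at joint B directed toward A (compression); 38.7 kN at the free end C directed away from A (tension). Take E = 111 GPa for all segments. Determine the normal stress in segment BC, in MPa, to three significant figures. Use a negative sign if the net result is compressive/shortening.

63.4 MPa

Internal axial forces (sectioning from the free end, tension +): N_BC = 38.7 kN, N_AB = 1.6 kN.
A_BC = 610.1 mm².
σ_BC = N_BC/A_BC = 38700/610.1 = 63.43 MPa.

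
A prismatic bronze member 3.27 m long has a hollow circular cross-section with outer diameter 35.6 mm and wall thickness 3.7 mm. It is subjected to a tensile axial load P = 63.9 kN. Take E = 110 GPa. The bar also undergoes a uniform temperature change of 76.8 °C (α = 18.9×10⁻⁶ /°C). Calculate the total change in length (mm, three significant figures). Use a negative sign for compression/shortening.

9.87 mm

A = 370.8 mm².
δ_mech = NL/(AE) = 63900·3270/(370.8·110000) = 5.123 mm.
δ_thermal = αLΔT = 18.9e-6·3270·76.8 = 4.746 mm.
δ = δ_mech + δ_thermal = 9.869 mm.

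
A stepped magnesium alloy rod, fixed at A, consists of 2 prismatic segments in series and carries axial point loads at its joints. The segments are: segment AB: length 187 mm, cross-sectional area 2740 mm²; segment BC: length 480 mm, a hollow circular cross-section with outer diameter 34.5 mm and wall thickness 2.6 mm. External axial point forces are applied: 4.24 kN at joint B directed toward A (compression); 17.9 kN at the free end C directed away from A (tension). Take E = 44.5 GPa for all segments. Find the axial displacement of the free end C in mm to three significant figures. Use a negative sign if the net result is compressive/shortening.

Internal axial forces (sectioning from the free end, tension +): N_BC = 17.9 kN, N_AB = 13.66 kN.
A_BC = 260.6 mm².
δ_AB = 13660·187/(2740·44500) = 0.02095 mm
δ_BC = 17900·480/(260.6·44500) = 0.741 mm
δ = Σδ_i = 0.762 mm.

0.762 mm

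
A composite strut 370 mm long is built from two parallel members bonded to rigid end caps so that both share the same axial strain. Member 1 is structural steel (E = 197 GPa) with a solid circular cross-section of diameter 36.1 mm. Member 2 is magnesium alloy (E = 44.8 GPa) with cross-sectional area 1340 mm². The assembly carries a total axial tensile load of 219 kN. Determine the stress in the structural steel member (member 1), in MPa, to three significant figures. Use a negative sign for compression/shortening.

165 MPa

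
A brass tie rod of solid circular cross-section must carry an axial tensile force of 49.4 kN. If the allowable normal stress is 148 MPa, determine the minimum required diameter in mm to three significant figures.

20.6 mm

Required area A ≥ P/σ_allow = 49400/148 = 333.8 mm².
For a solid circular section, d ≥ √(4A/π) = 20.62 mm.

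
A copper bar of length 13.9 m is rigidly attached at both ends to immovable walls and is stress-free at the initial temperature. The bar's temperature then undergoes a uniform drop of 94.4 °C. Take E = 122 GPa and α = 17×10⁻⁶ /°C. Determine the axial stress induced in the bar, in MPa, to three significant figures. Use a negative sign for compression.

Free thermal expansion αLΔT = 17e-6 · 13900 · -94.4 = -22.31 mm.
The walls impose strain ε = −(-22.31)/13900 = 1.6048e-03; σ = Eε = 122000 · 1.6048e-03 = 195.8 MPa.

196 MPa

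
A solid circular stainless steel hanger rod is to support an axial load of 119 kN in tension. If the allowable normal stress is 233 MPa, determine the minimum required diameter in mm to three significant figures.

25.5 mm

Required area A ≥ P/σ_allow = 119000/233 = 510.7 mm².
For a solid circular section, d ≥ √(4A/π) = 25.5 mm.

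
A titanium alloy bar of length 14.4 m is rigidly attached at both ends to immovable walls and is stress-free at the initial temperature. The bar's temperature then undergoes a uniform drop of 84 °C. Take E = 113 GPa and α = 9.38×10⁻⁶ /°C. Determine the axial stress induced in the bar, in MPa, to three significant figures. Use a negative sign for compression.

89.0 MPa

Free thermal expansion αLΔT = 9.38e-6 · 14400 · -84 = -11.35 mm.
The walls impose strain ε = −(-11.35)/14400 = 7.8792e-04; σ = Eε = 113000 · 7.8792e-04 = 89.03 MPa.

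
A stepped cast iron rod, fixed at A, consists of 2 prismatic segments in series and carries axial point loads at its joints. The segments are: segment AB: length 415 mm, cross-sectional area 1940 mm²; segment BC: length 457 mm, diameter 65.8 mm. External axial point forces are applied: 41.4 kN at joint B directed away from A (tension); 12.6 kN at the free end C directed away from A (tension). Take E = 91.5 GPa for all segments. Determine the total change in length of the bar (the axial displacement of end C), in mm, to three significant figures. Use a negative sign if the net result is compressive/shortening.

0.145 mm

Internal axial forces (sectioning from the free end, tension +): N_BC = 12.6 kN, N_AB = 54 kN.
A_BC = 3400 mm².
δ_AB = 54000·415/(1940·91500) = 0.1262 mm
δ_BC = 12600·457/(3400·91500) = 0.01851 mm
δ = Σδ_i = 0.1448 mm.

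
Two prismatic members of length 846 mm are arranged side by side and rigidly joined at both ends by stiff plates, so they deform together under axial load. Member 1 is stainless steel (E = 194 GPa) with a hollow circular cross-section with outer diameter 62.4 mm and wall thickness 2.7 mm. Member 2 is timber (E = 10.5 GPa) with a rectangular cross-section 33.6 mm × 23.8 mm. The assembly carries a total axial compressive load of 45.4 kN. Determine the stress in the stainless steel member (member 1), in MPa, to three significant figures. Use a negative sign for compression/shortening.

A_1 = 506.4 mm².
A_2 = 799.7 mm².
Equal strain + equilibrium ⇒ each member carries load in proportion to AE: A₁E₁ = 98240000 N, A₂E₂ = 8397000 N, ΣAE = 106600000 N.
σ₁ = P·E₁/ΣAE = -45400·194000/106600000 = -82.59 MPa.

-82.6 MPa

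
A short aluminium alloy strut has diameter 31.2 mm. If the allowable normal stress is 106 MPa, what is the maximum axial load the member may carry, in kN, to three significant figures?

81.0 kN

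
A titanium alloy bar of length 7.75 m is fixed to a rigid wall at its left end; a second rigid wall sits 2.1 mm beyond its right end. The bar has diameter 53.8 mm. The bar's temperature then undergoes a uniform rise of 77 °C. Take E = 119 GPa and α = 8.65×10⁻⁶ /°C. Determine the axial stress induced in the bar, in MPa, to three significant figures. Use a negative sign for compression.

Free thermal expansion αLΔT = 8.65e-6 · 7750 · 77 = 5.162 mm.
The walls engage after the gap closes; constrained expansion = 5.162 − 2.1 = 3.062 mm.
The walls impose strain ε = −(3.062)/7750 = -3.9508e-04; σ = Eε = 119000 · -3.9508e-04 = -47.01 MPa.

-47.0 MPa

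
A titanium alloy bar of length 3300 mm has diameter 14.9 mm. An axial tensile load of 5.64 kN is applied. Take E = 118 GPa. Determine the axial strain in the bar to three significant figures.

A = 174.4 mm².
σ = N/A = 32.35 MPa; ε = σ/E = 32.35/118000 = 2.741e-04.

2.74e-04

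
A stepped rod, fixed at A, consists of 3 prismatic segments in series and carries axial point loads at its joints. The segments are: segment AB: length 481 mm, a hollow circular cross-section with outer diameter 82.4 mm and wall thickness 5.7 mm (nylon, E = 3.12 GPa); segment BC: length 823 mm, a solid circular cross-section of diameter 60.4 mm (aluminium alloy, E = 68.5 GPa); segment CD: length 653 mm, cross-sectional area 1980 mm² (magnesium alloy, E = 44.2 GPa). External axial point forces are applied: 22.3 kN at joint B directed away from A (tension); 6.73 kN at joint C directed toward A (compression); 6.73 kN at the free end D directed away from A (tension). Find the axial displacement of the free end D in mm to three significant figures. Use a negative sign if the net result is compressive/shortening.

2.55 mm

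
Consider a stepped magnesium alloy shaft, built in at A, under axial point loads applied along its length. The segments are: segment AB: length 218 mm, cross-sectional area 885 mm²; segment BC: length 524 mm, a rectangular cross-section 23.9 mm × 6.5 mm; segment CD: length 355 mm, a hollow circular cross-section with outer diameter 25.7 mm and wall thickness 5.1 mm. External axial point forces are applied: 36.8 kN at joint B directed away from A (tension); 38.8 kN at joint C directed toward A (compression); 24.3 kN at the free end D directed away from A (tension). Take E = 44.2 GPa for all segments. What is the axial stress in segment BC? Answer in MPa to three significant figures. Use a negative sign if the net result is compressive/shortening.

-93.3 MPa

Internal axial forces (sectioning from the free end, tension +): N_CD = 24.3 kN, N_BC = -14.5 kN, N_AB = 22.3 kN.
A_BC = 155.3 mm².
σ_BC = N_BC/A_BC = -14500/155.3 = -93.34 MPa.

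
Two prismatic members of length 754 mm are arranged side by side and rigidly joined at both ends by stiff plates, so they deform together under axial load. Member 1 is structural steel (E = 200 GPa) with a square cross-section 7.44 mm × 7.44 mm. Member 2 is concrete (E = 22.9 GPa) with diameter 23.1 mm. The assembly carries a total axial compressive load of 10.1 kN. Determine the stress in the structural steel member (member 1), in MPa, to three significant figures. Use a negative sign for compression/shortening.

-97.7 MPa

A_1 = 55.35 mm².
A_2 = 419.1 mm².
Equal strain + equilibrium ⇒ each member carries load in proportion to AE: A₁E₁ = 11070000 N, A₂E₂ = 9597000 N, ΣAE = 20670000 N.
σ₁ = P·E₁/ΣAE = -10100·200000/20670000 = -97.74 MPa.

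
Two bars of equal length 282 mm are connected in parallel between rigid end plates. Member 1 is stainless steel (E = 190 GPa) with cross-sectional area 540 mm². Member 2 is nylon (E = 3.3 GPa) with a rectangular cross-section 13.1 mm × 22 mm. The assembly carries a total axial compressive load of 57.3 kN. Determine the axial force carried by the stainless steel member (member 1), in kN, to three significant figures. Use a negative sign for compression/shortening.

A_2 = 288.2 mm².
Equal strain + equilibrium ⇒ each member carries load in proportion to AE: A₁E₁ = 102600000 N, A₂E₂ = 951100 N, ΣAE = 103600000 N.
F₁ = P·A₁E₁/ΣAE = -57300·102600000/103600000 = -56770 N.

-56.8 kN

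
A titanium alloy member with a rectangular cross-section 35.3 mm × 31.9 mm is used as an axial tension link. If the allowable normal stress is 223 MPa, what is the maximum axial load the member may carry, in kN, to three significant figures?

A = 1126 mm².
P_max = σ_allow · A = 223 · 1126 = 251100 N = 251.1 kN.

251 kN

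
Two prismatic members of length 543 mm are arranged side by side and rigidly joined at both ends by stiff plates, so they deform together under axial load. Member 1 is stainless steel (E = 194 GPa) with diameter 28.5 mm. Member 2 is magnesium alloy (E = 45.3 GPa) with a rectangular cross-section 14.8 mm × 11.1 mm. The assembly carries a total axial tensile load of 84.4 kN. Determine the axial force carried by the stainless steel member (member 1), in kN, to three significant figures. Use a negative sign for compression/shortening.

79.6 kN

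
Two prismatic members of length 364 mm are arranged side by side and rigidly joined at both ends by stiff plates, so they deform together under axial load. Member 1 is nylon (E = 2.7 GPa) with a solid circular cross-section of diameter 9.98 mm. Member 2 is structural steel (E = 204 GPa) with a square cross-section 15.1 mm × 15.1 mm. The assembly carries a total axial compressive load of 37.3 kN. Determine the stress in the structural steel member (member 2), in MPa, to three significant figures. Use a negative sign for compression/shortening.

-163 MPa

A_1 = 78.23 mm².
A_2 = 228 mm².
Equal strain + equilibrium ⇒ each member carries load in proportion to AE: A₁E₁ = 211200 N, A₂E₂ = 46510000 N, ΣAE = 46730000 N.
σ₂ = P·E₂/ΣAE = -37300·204000/46730000 = -162.8 MPa.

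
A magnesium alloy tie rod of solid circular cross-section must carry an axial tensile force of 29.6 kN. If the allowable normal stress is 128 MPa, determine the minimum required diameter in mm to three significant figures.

Required area A ≥ P/σ_allow = 29600/128 = 231.2 mm².
For a solid circular section, d ≥ √(4A/π) = 17.16 mm.

17.2 mm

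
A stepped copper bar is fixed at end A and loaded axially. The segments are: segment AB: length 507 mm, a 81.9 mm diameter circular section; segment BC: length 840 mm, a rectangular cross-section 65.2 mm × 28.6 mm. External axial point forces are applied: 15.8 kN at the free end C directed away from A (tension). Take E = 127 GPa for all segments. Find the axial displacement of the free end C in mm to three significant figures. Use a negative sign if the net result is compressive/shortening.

0.0680 mm

Internal axial forces (sectioning from the free end, tension +): N_BC = 15.8 kN, N_AB = 15.8 kN.
A_AB = 5268 mm².
A_BC = 1865 mm².
δ_AB = 15800·507/(5268·127000) = 0.01197 mm
δ_BC = 15800·840/(1865·127000) = 0.05604 mm
δ = Σδ_i = 0.06802 mm.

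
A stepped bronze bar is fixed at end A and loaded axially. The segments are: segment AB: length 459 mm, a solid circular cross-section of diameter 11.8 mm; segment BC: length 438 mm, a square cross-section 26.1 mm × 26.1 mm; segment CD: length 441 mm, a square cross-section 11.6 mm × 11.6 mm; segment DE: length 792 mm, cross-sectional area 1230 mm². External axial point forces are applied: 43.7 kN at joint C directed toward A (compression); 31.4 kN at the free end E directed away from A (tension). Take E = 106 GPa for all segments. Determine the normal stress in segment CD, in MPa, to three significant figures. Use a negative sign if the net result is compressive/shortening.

233 MPa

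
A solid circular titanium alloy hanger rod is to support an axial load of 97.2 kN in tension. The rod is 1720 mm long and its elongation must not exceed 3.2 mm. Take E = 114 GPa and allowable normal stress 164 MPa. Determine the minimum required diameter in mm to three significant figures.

27.5 mm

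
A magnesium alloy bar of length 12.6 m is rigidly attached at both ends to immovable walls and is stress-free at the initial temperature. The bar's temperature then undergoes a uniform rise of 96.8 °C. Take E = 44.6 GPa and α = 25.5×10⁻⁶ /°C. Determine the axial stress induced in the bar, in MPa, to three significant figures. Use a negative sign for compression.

Free thermal expansion αLΔT = 25.5e-6 · 12600 · 96.8 = 31.1 mm.
The walls impose strain ε = −(31.1)/12600 = -2.4684e-03; σ = Eε = 44600 · -2.4684e-03 = -110.1 MPa.

-110 MPa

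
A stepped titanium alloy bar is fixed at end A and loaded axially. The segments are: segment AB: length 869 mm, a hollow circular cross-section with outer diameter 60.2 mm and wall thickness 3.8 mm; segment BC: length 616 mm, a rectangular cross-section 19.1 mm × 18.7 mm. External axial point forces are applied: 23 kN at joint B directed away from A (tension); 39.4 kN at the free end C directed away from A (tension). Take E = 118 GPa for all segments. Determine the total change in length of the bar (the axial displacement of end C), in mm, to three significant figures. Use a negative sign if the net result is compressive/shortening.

1.26 mm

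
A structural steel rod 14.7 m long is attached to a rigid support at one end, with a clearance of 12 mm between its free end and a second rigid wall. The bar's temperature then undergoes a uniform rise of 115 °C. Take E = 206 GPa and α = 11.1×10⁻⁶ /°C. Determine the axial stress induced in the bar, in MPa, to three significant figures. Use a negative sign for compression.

Free thermal expansion αLΔT = 11.1e-6 · 14700 · 115 = 18.76 mm.
The walls engage after the gap closes; constrained expansion = 18.76 − 12 = 6.765 mm.
The walls impose strain ε = −(6.765)/14700 = -4.6017e-04; σ = Eε = 206000 · -4.6017e-04 = -94.8 MPa.

-94.8 MPa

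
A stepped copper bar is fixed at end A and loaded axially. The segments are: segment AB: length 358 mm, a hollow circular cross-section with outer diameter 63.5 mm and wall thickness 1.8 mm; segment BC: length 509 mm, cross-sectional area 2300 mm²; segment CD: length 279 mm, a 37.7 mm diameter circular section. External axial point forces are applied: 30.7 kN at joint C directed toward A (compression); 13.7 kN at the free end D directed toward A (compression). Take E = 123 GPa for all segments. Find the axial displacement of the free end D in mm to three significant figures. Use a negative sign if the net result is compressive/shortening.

Internal axial forces (sectioning from the free end, tension +): N_CD = -13.7 kN, N_BC = -44.4 kN, N_AB = -44.4 kN.
A_AB = 348.9 mm².
A_CD = 1116 mm².
δ_AB = -44400·358/(348.9·123000) = -0.3704 mm
δ_BC = -44400·509/(2300·123000) = -0.07989 mm
δ_CD = -13700·279/(1116·123000) = -0.02784 mm
δ = Σδ_i = -0.4781 mm.

-0.478 mm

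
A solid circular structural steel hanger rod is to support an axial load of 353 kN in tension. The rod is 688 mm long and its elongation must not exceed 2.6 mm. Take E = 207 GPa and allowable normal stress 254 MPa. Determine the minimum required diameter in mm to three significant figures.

42.1 mm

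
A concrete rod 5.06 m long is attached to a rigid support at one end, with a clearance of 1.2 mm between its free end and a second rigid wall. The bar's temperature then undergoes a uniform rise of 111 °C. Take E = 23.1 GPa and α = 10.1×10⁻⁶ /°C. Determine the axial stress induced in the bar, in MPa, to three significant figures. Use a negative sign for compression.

Free thermal expansion αLΔT = 10.1e-6 · 5060 · 111 = 5.673 mm.
The walls engage after the gap closes; constrained expansion = 5.673 − 1.2 = 4.473 mm.
The walls impose strain ε = −(4.473)/5060 = -8.8395e-04; σ = Eε = 23100 · -8.8395e-04 = -20.42 MPa.

-20.4 MPa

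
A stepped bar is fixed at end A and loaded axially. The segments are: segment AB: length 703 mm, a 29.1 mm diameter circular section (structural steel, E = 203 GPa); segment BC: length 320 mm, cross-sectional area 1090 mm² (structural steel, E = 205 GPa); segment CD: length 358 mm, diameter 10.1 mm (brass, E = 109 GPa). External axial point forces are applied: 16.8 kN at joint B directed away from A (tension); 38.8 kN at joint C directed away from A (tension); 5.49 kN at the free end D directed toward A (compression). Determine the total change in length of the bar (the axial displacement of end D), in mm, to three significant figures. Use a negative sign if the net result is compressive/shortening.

Internal axial forces (sectioning from the free end, tension +): N_CD = -5.49 kN, N_BC = 33.31 kN, N_AB = 50.11 kN.
A_AB = 665.1 mm².
A_CD = 80.12 mm².
δ_AB = 50110·703/(665.1·203000) = 0.2609 mm
δ_BC = 33310·320/(1090·205000) = 0.0477 mm
δ_CD = -5490·358/(80.12·109000) = -0.2251 mm
δ = Σδ_i = 0.08356 mm.

0.0836 mm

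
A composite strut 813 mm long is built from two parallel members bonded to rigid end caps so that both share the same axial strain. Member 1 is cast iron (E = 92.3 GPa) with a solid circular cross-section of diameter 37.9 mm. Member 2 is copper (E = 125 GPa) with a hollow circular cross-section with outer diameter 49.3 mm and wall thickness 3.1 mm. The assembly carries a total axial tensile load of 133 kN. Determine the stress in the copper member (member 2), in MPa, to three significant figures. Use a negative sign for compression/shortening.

104 MPa

A_1 = 1128 mm².
A_2 = 449.9 mm².
Equal strain + equilibrium ⇒ each member carries load in proportion to AE: A₁E₁ = 104100000 N, A₂E₂ = 56240000 N, ΣAE = 160400000 N.
σ₂ = P·E₂/ΣAE = 133000·125000/160400000 = 103.7 MPa.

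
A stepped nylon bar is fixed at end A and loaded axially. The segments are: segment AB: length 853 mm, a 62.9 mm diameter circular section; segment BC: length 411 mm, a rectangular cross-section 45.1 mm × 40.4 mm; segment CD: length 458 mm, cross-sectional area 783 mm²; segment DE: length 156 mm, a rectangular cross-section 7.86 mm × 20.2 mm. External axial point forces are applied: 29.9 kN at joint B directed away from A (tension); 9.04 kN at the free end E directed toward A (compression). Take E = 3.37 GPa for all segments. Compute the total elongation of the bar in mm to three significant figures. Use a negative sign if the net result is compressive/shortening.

Internal axial forces (sectioning from the free end, tension +): N_DE = -9.04 kN, N_CD = -9.04 kN, N_BC = -9.04 kN, N_AB = 20.86 kN.
A_AB = 3107 mm².
A_BC = 1822 mm².
A_DE = 158.8 mm².
δ_AB = 20860·853/(3107·3370) = 1.699 mm
δ_BC = -9040·411/(1822·3370) = -0.6051 mm
δ_CD = -9040·458/(783·3370) = -1.569 mm
δ_DE = -9040·156/(158.8·3370) = -2.636 mm
δ = Σδ_i = -3.111 mm.

-3.11 mm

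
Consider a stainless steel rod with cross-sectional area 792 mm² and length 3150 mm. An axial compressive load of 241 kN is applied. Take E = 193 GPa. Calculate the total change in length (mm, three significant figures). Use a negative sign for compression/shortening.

-4.97 mm

δ_mech = NL/(AE) = -241000·3150/(792·193000) = -4.966 mm.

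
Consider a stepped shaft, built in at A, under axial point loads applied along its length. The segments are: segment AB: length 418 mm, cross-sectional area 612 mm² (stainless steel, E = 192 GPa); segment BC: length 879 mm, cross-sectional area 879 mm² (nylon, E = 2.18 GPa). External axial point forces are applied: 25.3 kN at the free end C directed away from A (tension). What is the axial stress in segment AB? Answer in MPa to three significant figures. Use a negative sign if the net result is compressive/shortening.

Internal axial forces (sectioning from the free end, tension +): N_BC = 25.3 kN, N_AB = 25.3 kN.
σ_AB = N_AB/A_AB = 25300/612 = 41.34 MPa.

41.3 MPa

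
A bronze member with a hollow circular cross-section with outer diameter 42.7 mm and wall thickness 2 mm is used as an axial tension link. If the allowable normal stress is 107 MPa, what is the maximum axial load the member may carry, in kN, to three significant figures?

A = 255.7 mm².
P_max = σ_allow · A = 107 · 255.7 = 27360 N = 27.36 kN.

27.4 kN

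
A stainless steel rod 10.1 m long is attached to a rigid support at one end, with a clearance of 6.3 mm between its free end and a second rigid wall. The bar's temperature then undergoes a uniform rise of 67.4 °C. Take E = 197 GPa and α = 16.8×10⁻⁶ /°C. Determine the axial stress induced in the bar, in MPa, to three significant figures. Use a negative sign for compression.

Free thermal expansion αLΔT = 16.8e-6 · 10100 · 67.4 = 11.44 mm.
The walls engage after the gap closes; constrained expansion = 11.44 − 6.3 = 5.136 mm.
The walls impose strain ε = −(5.136)/10100 = -5.0856e-04; σ = Eε = 197000 · -5.0856e-04 = -100.2 MPa.

-100 MPa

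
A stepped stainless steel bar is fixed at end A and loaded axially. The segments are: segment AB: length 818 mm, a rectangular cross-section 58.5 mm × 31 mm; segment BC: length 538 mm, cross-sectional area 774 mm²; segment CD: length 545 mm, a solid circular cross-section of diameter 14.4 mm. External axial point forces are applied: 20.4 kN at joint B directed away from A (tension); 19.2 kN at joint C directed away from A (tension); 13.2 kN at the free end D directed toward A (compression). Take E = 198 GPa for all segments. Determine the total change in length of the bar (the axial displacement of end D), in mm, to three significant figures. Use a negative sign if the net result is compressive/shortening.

-0.142 mm

Internal axial forces (sectioning from the free end, tension +): N_CD = -13.2 kN, N_BC = 6 kN, N_AB = 26.4 kN.
A_AB = 1814 mm².
A_CD = 162.9 mm².
δ_AB = 26400·818/(1814·198000) = 0.06014 mm
δ_BC = 6000·538/(774·198000) = 0.02106 mm
δ_CD = -13200·545/(162.9·198000) = -0.2231 mm
δ = Σδ_i = -0.1419 mm.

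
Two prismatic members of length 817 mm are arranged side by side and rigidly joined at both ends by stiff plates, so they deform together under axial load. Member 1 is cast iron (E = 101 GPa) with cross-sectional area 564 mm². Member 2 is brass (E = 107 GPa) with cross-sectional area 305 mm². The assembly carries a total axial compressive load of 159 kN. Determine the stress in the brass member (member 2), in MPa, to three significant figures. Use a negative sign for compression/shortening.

Equal strain + equilibrium ⇒ each member carries load in proportion to AE: A₁E₁ = 56960000 N, A₂E₂ = 32640000 N, ΣAE = 89600000 N.
σ₂ = P·E₂/ΣAE = -159000·107000/89600000 = -189.9 MPa.

-190 MPa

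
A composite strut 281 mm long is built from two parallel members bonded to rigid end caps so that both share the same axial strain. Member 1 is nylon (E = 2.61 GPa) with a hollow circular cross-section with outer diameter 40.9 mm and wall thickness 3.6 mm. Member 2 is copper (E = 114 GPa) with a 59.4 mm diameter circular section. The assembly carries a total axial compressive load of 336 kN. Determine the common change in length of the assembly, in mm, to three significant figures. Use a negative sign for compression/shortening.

-0.298 mm

A_1 = 421.9 mm².
A_2 = 2771 mm².
Equal strain + equilibrium ⇒ each member carries load in proportion to AE: A₁E₁ = 1101000 N, A₂E₂ = 315900000 N, ΣAE = 317000000 N.
δ = PL/ΣAE = -336000·281/317000000 = -0.2978 mm.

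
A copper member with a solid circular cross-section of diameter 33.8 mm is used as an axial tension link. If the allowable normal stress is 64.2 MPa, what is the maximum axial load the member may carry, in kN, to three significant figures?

57.6 kN

A = 897.3 mm².
P_max = σ_allow · A = 64.2 · 897.3 = 57600 N = 57.6 kN.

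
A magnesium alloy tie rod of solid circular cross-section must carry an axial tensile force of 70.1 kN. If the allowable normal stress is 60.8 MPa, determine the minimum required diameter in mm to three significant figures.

38.3 mm

Required area A ≥ P/σ_allow = 70100/60.8 = 1153 mm².
For a solid circular section, d ≥ √(4A/π) = 38.31 mm.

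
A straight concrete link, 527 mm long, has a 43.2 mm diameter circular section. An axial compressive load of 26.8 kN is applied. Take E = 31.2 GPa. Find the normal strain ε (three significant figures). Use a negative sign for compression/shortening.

A = 1466 mm².
σ = N/A = -18.28 MPa; ε = σ/E = -18.28/31200 = -5.860e-04.

-5.86e-04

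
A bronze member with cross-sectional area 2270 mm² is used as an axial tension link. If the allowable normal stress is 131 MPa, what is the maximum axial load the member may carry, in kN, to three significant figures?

297 kN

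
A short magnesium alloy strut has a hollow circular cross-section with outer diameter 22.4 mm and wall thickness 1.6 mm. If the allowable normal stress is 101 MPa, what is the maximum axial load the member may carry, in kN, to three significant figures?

10.6 kN

A = 104.6 mm².
P_max = σ_allow · A = 101 · 104.6 = 10560 N = 10.56 kN.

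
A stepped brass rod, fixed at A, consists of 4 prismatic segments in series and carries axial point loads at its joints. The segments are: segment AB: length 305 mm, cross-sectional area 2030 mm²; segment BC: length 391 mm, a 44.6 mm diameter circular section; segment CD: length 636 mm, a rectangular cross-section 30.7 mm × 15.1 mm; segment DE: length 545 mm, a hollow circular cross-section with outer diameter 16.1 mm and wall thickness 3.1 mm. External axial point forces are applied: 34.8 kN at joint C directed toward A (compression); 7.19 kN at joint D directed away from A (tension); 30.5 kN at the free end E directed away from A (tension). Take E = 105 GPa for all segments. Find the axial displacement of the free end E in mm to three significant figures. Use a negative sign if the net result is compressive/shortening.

1.75 mm

Internal axial forces (sectioning from the free end, tension +): N_DE = 30.5 kN, N_CD = 37.69 kN, N_BC = 2.89 kN, N_AB = 2.89 kN.
A_BC = 1562 mm².
A_CD = 463.6 mm².
A_DE = 126.6 mm².
δ_AB = 2890·305/(2030·105000) = 0.004135 mm
δ_BC = 2890·391/(1562·105000) = 0.006889 mm
δ_CD = 37690·636/(463.6·105000) = 0.4925 mm
δ_DE = 30500·545/(126.6·105000) = 1.25 mm
δ = Σδ_i = 1.754 mm.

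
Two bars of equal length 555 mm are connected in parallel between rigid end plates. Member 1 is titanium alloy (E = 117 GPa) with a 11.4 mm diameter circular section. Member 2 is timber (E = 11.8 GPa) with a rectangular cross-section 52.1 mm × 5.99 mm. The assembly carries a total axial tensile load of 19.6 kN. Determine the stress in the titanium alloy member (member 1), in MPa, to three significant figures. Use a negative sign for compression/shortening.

147 MPa

A_1 = 102.1 mm².
A_2 = 312.1 mm².
Equal strain + equilibrium ⇒ each member carries load in proportion to AE: A₁E₁ = 11940000 N, A₂E₂ = 3683000 N, ΣAE = 15620000 N.
σ₁ = P·E₁/ΣAE = 19600·117000/15620000 = 146.8 MPa.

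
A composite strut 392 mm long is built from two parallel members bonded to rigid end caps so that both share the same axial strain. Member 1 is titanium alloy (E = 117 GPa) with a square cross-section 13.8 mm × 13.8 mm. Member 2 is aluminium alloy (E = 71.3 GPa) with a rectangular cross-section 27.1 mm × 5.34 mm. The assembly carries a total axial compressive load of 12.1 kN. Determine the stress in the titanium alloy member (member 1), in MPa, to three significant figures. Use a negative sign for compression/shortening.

A_1 = 190.4 mm².
A_2 = 144.7 mm².
Equal strain + equilibrium ⇒ each member carries load in proportion to AE: A₁E₁ = 22280000 N, A₂E₂ = 10320000 N, ΣAE = 32600000 N.
σ₁ = P·E₁/ΣAE = -12100·117000/32600000 = -43.43 MPa.

-43.4 MPa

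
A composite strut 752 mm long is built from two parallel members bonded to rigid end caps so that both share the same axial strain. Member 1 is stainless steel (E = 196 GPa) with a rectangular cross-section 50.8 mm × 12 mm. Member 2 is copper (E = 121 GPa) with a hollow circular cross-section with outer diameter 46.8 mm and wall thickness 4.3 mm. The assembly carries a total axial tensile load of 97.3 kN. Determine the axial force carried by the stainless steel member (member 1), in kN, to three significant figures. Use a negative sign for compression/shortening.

61.5 kN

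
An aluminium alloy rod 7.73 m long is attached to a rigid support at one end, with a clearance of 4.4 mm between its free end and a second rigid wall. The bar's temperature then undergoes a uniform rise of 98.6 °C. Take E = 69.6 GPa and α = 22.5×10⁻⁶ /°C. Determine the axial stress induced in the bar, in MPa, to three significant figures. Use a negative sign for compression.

-115 MPa

Free thermal expansion αLΔT = 22.5e-6 · 7730 · 98.6 = 17.15 mm.
The walls engage after the gap closes; constrained expansion = 17.15 − 4.4 = 12.75 mm.
The walls impose strain ε = −(12.75)/7730 = -1.6493e-03; σ = Eε = 69600 · -1.6493e-03 = -114.8 MPa.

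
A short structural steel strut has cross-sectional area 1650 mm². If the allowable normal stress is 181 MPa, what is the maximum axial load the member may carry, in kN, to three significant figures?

299 kN

P_max = σ_allow · A = 181 · 1650 = 298600 N = 298.6 kN.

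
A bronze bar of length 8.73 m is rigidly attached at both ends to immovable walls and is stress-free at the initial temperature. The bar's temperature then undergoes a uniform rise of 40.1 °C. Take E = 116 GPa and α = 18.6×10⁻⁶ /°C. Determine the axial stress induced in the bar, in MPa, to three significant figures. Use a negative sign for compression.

Free thermal expansion αLΔT = 18.6e-6 · 8730 · 40.1 = 6.511 mm.
The walls impose strain ε = −(6.511)/8730 = -7.4586e-04; σ = Eε = 116000 · -7.4586e-04 = -86.52 MPa.

-86.5 MPa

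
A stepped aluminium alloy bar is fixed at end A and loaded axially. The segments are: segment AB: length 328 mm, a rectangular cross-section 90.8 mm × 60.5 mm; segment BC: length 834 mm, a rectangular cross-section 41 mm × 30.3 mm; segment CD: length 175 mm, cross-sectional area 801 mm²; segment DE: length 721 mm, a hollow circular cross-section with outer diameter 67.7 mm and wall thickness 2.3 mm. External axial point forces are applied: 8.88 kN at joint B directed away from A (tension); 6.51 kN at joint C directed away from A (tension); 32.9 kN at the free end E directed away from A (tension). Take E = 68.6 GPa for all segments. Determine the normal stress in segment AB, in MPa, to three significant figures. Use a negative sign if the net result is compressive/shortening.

8.79 MPa

Internal axial forces (sectioning from the free end, tension +): N_DE = 32.9 kN, N_CD = 32.9 kN, N_BC = 39.41 kN, N_AB = 48.29 kN.
A_AB = 5493 mm².
σ_AB = N_AB/A_AB = 48290/5493 = 8.791 MPa.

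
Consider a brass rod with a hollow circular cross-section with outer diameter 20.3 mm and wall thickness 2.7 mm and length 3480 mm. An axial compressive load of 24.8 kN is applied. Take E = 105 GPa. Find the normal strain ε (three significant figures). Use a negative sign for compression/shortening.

-0.00158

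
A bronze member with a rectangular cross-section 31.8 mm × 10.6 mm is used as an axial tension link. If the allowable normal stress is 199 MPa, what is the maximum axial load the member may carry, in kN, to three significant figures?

A = 337.1 mm².
P_max = σ_allow · A = 199 · 337.1 = 67080 N = 67.08 kN.

67.1 kN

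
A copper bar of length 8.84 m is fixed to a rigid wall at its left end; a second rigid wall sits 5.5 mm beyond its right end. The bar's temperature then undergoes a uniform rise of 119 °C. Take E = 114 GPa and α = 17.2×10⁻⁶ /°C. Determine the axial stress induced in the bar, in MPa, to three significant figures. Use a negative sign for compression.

Free thermal expansion αLΔT = 17.2e-6 · 8840 · 119 = 18.09 mm.
The walls engage after the gap closes; constrained expansion = 18.09 − 5.5 = 12.59 mm.
The walls impose strain ε = −(12.59)/8840 = -1.4246e-03; σ = Eε = 114000 · -1.4246e-03 = -162.4 MPa.

-162 MPa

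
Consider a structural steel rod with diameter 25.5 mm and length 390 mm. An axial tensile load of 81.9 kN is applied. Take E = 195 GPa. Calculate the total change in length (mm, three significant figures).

0.321 mm

A = 510.7 mm².
δ_mech = NL/(AE) = 81900·390/(510.7·195000) = 0.3207 mm.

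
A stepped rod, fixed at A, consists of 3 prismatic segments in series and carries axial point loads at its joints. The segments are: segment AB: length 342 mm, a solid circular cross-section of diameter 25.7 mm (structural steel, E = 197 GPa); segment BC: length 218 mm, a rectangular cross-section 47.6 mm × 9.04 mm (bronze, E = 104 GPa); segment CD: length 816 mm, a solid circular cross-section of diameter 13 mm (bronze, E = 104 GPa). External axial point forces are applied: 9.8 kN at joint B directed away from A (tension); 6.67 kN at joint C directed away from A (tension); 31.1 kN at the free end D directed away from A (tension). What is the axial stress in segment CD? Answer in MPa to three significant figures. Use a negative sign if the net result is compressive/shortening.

Internal axial forces (sectioning from the free end, tension +): N_CD = 31.1 kN, N_BC = 37.77 kN, N_AB = 47.57 kN.
A_CD = 132.7 mm².
σ_CD = N_CD/A_CD = 31100/132.7 = 234.3 MPa.

234 MPa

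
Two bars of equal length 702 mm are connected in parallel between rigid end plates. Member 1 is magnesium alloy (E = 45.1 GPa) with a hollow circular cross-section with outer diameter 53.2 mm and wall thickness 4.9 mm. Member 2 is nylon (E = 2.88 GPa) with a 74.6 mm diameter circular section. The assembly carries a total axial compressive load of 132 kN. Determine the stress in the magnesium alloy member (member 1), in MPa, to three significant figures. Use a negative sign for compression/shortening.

-129 MPa

A_1 = 743.5 mm².
A_2 = 4371 mm².
Equal strain + equilibrium ⇒ each member carries load in proportion to AE: A₁E₁ = 33530000 N, A₂E₂ = 12590000 N, ΣAE = 46120000 N.
σ₁ = P·E₁/ΣAE = -132000·45100/46120000 = -129.1 MPa.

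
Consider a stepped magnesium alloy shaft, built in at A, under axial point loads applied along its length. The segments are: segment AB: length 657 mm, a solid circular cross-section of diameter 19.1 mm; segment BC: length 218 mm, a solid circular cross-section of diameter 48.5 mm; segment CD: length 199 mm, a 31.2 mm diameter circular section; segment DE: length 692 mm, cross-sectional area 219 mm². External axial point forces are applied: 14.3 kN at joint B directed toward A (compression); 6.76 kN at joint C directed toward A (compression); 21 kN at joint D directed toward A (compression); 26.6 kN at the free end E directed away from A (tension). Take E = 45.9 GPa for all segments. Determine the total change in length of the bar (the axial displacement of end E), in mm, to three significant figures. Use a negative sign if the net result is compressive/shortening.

Internal axial forces (sectioning from the free end, tension +): N_DE = 26.6 kN, N_CD = 5.6 kN, N_BC = -1.16 kN, N_AB = -15.46 kN.
A_AB = 286.5 mm².
A_BC = 1847 mm².
A_CD = 764.5 mm².
δ_AB = -15460·657/(286.5·45900) = -0.7723 mm
δ_BC = -1160·218/(1847·45900) = -0.002982 mm
δ_CD = 5600·199/(764.5·45900) = 0.03176 mm
δ_DE = 26600·692/(219·45900) = 1.831 mm
δ = Σδ_i = 1.088 mm.

1.09 mm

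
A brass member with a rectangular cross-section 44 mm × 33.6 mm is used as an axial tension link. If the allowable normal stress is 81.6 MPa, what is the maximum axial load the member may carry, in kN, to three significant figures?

121 kN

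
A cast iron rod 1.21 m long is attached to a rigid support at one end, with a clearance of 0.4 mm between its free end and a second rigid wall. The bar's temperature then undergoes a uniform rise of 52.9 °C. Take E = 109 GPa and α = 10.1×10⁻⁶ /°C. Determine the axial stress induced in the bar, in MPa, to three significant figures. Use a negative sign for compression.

-22.2 MPa

Free thermal expansion αLΔT = 10.1e-6 · 1210 · 52.9 = 0.6465 mm.
The walls engage after the gap closes; constrained expansion = 0.6465 − 0.4 = 0.2465 mm.
The walls impose strain ε = −(0.2465)/1210 = -2.0371e-04; σ = Eε = 109000 · -2.0371e-04 = -22.2 MPa.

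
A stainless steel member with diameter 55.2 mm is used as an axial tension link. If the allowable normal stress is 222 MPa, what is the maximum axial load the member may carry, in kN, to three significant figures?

531 kN

A = 2393 mm².
P_max = σ_allow · A = 222 · 2393 = 531300 N = 531.3 kN.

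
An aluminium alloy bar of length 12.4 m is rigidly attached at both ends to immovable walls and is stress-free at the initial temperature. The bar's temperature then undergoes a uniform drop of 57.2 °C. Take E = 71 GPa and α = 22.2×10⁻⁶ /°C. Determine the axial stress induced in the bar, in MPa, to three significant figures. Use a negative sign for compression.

90.2 MPa

Free thermal expansion αLΔT = 22.2e-6 · 12400 · -57.2 = -15.75 mm.
The walls impose strain ε = −(-15.75)/12400 = 1.2698e-03; σ = Eε = 71000 · 1.2698e-03 = 90.16 MPa.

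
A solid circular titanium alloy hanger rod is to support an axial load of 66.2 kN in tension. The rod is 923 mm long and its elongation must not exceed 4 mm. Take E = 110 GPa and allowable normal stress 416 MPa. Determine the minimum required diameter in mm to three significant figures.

14.2 mm

Required area A ≥ P/σ_allow = 66200/416 = 159.1 mm².
For a solid circular section, d ≥ √(4A/π) = 14.23 mm.
Elongation limit: A ≥ PL/(Eδ_allow) = 66200·923/(110000·4) = 138.9 mm² ⇒ d ≥ 13.3 mm.
The stress limit governs.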